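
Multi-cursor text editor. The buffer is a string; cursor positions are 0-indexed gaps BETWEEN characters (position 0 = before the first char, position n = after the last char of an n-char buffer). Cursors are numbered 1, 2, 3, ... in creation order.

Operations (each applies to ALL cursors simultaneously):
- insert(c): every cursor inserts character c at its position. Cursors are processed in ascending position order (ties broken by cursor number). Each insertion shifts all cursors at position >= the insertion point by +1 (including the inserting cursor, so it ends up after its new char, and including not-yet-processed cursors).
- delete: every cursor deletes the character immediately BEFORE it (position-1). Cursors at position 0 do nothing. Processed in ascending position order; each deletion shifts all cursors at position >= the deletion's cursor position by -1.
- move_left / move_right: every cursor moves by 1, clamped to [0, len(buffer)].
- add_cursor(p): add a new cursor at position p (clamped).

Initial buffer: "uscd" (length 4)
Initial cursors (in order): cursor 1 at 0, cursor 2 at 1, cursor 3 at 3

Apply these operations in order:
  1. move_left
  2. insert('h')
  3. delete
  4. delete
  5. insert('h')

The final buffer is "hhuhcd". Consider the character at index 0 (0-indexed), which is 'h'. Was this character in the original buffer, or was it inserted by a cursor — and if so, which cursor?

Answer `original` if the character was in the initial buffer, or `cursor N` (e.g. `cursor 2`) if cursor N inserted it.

After op 1 (move_left): buffer="uscd" (len 4), cursors c1@0 c2@0 c3@2, authorship ....
After op 2 (insert('h')): buffer="hhushcd" (len 7), cursors c1@2 c2@2 c3@5, authorship 12..3..
After op 3 (delete): buffer="uscd" (len 4), cursors c1@0 c2@0 c3@2, authorship ....
After op 4 (delete): buffer="ucd" (len 3), cursors c1@0 c2@0 c3@1, authorship ...
After op 5 (insert('h')): buffer="hhuhcd" (len 6), cursors c1@2 c2@2 c3@4, authorship 12.3..
Authorship (.=original, N=cursor N): 1 2 . 3 . .
Index 0: author = 1

Answer: cursor 1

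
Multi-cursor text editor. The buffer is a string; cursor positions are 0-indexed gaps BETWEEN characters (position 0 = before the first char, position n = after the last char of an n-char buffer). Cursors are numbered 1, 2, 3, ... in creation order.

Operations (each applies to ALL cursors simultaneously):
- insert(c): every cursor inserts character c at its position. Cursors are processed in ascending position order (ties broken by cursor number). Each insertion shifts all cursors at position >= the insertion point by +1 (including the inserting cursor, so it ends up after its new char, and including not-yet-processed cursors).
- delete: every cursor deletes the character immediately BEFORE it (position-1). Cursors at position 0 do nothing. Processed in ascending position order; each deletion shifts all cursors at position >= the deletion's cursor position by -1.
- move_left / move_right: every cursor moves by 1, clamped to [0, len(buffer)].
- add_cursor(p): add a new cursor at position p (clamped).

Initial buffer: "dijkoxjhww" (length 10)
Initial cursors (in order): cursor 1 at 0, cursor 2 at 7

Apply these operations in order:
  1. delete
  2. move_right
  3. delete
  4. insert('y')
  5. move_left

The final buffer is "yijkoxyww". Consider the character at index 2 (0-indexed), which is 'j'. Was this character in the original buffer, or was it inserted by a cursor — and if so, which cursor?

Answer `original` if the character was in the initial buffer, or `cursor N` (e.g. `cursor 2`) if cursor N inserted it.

Answer: original

Derivation:
After op 1 (delete): buffer="dijkoxhww" (len 9), cursors c1@0 c2@6, authorship .........
After op 2 (move_right): buffer="dijkoxhww" (len 9), cursors c1@1 c2@7, authorship .........
After op 3 (delete): buffer="ijkoxww" (len 7), cursors c1@0 c2@5, authorship .......
After op 4 (insert('y')): buffer="yijkoxyww" (len 9), cursors c1@1 c2@7, authorship 1.....2..
After op 5 (move_left): buffer="yijkoxyww" (len 9), cursors c1@0 c2@6, authorship 1.....2..
Authorship (.=original, N=cursor N): 1 . . . . . 2 . .
Index 2: author = original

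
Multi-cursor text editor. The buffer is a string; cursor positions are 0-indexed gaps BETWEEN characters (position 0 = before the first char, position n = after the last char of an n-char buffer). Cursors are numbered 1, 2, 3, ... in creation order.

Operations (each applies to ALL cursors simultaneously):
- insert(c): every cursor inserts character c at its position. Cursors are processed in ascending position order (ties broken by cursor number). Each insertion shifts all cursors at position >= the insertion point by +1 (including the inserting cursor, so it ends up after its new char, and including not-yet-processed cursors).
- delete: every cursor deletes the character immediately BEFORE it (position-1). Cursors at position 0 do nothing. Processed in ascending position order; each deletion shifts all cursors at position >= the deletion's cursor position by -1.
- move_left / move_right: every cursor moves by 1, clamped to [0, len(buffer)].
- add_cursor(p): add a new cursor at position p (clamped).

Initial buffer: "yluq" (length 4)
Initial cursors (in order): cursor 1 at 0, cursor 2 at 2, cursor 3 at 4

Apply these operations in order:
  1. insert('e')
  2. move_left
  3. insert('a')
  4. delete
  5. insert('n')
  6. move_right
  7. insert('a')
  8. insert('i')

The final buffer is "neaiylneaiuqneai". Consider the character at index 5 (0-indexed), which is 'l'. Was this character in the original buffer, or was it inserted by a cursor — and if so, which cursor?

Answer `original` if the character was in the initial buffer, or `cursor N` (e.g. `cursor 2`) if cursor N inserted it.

After op 1 (insert('e')): buffer="eyleuqe" (len 7), cursors c1@1 c2@4 c3@7, authorship 1..2..3
After op 2 (move_left): buffer="eyleuqe" (len 7), cursors c1@0 c2@3 c3@6, authorship 1..2..3
After op 3 (insert('a')): buffer="aeylaeuqae" (len 10), cursors c1@1 c2@5 c3@9, authorship 11..22..33
After op 4 (delete): buffer="eyleuqe" (len 7), cursors c1@0 c2@3 c3@6, authorship 1..2..3
After op 5 (insert('n')): buffer="neylneuqne" (len 10), cursors c1@1 c2@5 c3@9, authorship 11..22..33
After op 6 (move_right): buffer="neylneuqne" (len 10), cursors c1@2 c2@6 c3@10, authorship 11..22..33
After op 7 (insert('a')): buffer="neaylneauqnea" (len 13), cursors c1@3 c2@8 c3@13, authorship 111..222..333
After op 8 (insert('i')): buffer="neaiylneaiuqneai" (len 16), cursors c1@4 c2@10 c3@16, authorship 1111..2222..3333
Authorship (.=original, N=cursor N): 1 1 1 1 . . 2 2 2 2 . . 3 3 3 3
Index 5: author = original

Answer: original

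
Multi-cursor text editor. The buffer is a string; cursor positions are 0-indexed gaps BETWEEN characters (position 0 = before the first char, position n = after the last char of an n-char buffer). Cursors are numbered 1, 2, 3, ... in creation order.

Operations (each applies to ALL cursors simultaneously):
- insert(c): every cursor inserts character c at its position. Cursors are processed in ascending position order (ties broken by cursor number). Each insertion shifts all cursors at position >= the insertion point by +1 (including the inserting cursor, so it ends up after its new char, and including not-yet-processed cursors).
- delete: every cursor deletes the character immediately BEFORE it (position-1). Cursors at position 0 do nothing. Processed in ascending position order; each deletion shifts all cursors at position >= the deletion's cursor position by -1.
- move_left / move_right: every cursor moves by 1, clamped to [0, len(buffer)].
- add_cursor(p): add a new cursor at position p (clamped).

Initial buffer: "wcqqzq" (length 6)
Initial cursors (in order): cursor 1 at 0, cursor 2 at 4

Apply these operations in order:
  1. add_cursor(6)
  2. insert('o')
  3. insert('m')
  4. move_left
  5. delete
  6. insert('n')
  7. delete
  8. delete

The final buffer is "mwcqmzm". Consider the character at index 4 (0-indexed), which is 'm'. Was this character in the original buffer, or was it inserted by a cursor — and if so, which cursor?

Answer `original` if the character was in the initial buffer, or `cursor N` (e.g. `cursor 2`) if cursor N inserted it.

Answer: cursor 2

Derivation:
After op 1 (add_cursor(6)): buffer="wcqqzq" (len 6), cursors c1@0 c2@4 c3@6, authorship ......
After op 2 (insert('o')): buffer="owcqqozqo" (len 9), cursors c1@1 c2@6 c3@9, authorship 1....2..3
After op 3 (insert('m')): buffer="omwcqqomzqom" (len 12), cursors c1@2 c2@8 c3@12, authorship 11....22..33
After op 4 (move_left): buffer="omwcqqomzqom" (len 12), cursors c1@1 c2@7 c3@11, authorship 11....22..33
After op 5 (delete): buffer="mwcqqmzqm" (len 9), cursors c1@0 c2@5 c3@8, authorship 1....2..3
After op 6 (insert('n')): buffer="nmwcqqnmzqnm" (len 12), cursors c1@1 c2@7 c3@11, authorship 11....22..33
After op 7 (delete): buffer="mwcqqmzqm" (len 9), cursors c1@0 c2@5 c3@8, authorship 1....2..3
After op 8 (delete): buffer="mwcqmzm" (len 7), cursors c1@0 c2@4 c3@6, authorship 1...2.3
Authorship (.=original, N=cursor N): 1 . . . 2 . 3
Index 4: author = 2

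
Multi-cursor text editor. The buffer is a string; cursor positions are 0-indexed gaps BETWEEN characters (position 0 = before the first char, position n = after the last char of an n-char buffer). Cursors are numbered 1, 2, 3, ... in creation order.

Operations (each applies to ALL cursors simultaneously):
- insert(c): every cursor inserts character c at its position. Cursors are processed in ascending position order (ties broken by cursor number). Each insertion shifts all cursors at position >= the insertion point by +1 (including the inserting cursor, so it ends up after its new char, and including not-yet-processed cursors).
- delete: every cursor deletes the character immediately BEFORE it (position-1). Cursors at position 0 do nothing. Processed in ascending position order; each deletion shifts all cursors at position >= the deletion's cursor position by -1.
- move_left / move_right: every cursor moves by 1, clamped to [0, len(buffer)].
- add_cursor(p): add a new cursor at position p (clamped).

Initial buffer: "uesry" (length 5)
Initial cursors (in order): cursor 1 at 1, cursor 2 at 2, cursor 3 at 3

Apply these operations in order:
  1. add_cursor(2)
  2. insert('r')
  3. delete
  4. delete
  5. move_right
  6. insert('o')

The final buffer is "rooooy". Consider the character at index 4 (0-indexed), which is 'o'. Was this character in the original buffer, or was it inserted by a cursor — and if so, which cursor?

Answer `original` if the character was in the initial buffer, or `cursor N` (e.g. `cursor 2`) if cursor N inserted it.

After op 1 (add_cursor(2)): buffer="uesry" (len 5), cursors c1@1 c2@2 c4@2 c3@3, authorship .....
After op 2 (insert('r')): buffer="urerrsrry" (len 9), cursors c1@2 c2@5 c4@5 c3@7, authorship .1.24.3..
After op 3 (delete): buffer="uesry" (len 5), cursors c1@1 c2@2 c4@2 c3@3, authorship .....
After op 4 (delete): buffer="ry" (len 2), cursors c1@0 c2@0 c3@0 c4@0, authorship ..
After op 5 (move_right): buffer="ry" (len 2), cursors c1@1 c2@1 c3@1 c4@1, authorship ..
After op 6 (insert('o')): buffer="rooooy" (len 6), cursors c1@5 c2@5 c3@5 c4@5, authorship .1234.
Authorship (.=original, N=cursor N): . 1 2 3 4 .
Index 4: author = 4

Answer: cursor 4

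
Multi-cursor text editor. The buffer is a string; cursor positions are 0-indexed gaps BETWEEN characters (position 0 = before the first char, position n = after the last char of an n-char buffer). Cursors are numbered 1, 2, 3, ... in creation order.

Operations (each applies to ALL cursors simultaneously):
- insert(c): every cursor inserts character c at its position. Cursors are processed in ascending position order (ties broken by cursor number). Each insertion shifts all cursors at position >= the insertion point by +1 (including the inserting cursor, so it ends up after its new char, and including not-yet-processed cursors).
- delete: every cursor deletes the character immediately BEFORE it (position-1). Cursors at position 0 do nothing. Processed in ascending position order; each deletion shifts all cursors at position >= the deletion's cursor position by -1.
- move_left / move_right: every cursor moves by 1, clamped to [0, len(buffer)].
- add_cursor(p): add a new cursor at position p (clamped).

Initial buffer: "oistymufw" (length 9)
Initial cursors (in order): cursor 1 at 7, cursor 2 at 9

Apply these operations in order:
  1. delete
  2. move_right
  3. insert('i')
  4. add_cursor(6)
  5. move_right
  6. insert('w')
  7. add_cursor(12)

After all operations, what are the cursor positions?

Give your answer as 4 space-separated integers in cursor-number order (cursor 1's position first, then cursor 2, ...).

Answer: 12 12 8 12

Derivation:
After op 1 (delete): buffer="oistymf" (len 7), cursors c1@6 c2@7, authorship .......
After op 2 (move_right): buffer="oistymf" (len 7), cursors c1@7 c2@7, authorship .......
After op 3 (insert('i')): buffer="oistymfii" (len 9), cursors c1@9 c2@9, authorship .......12
After op 4 (add_cursor(6)): buffer="oistymfii" (len 9), cursors c3@6 c1@9 c2@9, authorship .......12
After op 5 (move_right): buffer="oistymfii" (len 9), cursors c3@7 c1@9 c2@9, authorship .......12
After op 6 (insert('w')): buffer="oistymfwiiww" (len 12), cursors c3@8 c1@12 c2@12, authorship .......31212
After op 7 (add_cursor(12)): buffer="oistymfwiiww" (len 12), cursors c3@8 c1@12 c2@12 c4@12, authorship .......31212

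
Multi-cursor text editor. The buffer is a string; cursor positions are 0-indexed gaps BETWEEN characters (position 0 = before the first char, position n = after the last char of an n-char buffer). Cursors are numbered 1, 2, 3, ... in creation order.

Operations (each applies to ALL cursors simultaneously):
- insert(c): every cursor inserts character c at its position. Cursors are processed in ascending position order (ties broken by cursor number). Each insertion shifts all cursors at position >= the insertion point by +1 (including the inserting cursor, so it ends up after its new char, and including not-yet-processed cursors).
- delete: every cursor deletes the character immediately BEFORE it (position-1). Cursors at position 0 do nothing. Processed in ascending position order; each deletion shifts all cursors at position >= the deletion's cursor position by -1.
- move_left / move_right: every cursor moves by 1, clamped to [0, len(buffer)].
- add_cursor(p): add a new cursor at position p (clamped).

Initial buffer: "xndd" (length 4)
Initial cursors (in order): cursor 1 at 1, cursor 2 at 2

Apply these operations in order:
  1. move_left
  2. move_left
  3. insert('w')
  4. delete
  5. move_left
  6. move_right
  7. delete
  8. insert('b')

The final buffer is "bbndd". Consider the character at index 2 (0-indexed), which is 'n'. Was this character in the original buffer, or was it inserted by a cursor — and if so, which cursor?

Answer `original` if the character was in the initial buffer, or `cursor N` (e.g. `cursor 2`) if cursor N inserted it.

After op 1 (move_left): buffer="xndd" (len 4), cursors c1@0 c2@1, authorship ....
After op 2 (move_left): buffer="xndd" (len 4), cursors c1@0 c2@0, authorship ....
After op 3 (insert('w')): buffer="wwxndd" (len 6), cursors c1@2 c2@2, authorship 12....
After op 4 (delete): buffer="xndd" (len 4), cursors c1@0 c2@0, authorship ....
After op 5 (move_left): buffer="xndd" (len 4), cursors c1@0 c2@0, authorship ....
After op 6 (move_right): buffer="xndd" (len 4), cursors c1@1 c2@1, authorship ....
After op 7 (delete): buffer="ndd" (len 3), cursors c1@0 c2@0, authorship ...
After op 8 (insert('b')): buffer="bbndd" (len 5), cursors c1@2 c2@2, authorship 12...
Authorship (.=original, N=cursor N): 1 2 . . .
Index 2: author = original

Answer: original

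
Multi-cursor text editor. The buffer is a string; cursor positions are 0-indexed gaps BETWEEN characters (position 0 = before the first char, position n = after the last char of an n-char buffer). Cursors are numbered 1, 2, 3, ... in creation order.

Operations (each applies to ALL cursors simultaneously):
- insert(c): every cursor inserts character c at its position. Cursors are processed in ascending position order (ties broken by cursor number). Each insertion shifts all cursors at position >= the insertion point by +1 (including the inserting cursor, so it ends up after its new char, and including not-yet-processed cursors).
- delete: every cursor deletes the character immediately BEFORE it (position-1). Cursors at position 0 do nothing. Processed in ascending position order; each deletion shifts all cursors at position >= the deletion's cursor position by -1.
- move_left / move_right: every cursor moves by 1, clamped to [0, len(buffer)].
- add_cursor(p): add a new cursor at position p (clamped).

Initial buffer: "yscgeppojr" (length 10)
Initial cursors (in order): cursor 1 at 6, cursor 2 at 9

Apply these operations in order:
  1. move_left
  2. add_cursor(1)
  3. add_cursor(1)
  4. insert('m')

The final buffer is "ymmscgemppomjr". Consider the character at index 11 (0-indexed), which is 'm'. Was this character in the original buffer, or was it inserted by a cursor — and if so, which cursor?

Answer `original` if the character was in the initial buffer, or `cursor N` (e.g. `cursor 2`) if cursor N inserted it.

Answer: cursor 2

Derivation:
After op 1 (move_left): buffer="yscgeppojr" (len 10), cursors c1@5 c2@8, authorship ..........
After op 2 (add_cursor(1)): buffer="yscgeppojr" (len 10), cursors c3@1 c1@5 c2@8, authorship ..........
After op 3 (add_cursor(1)): buffer="yscgeppojr" (len 10), cursors c3@1 c4@1 c1@5 c2@8, authorship ..........
After op 4 (insert('m')): buffer="ymmscgemppomjr" (len 14), cursors c3@3 c4@3 c1@8 c2@12, authorship .34....1...2..
Authorship (.=original, N=cursor N): . 3 4 . . . . 1 . . . 2 . .
Index 11: author = 2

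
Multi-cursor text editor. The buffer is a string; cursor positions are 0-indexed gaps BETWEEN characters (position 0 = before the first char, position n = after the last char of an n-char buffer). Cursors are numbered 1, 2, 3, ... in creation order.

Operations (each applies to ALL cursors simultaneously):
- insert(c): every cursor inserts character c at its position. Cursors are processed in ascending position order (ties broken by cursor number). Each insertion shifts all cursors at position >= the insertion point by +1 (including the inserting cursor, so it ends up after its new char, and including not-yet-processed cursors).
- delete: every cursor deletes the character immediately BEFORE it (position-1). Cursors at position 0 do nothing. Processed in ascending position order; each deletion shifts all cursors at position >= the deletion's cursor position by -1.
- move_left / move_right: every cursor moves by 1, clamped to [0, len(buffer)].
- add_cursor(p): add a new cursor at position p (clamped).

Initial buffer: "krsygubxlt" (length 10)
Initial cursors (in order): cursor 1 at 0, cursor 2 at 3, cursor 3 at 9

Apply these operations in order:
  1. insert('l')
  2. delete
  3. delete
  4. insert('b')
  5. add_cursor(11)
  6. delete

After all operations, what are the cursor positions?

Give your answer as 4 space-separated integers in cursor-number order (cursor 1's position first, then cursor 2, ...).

Answer: 0 2 7 7

Derivation:
After op 1 (insert('l')): buffer="lkrslygubxllt" (len 13), cursors c1@1 c2@5 c3@12, authorship 1...2......3.
After op 2 (delete): buffer="krsygubxlt" (len 10), cursors c1@0 c2@3 c3@9, authorship ..........
After op 3 (delete): buffer="krygubxt" (len 8), cursors c1@0 c2@2 c3@7, authorship ........
After op 4 (insert('b')): buffer="bkrbygubxbt" (len 11), cursors c1@1 c2@4 c3@10, authorship 1..2.....3.
After op 5 (add_cursor(11)): buffer="bkrbygubxbt" (len 11), cursors c1@1 c2@4 c3@10 c4@11, authorship 1..2.....3.
After op 6 (delete): buffer="krygubx" (len 7), cursors c1@0 c2@2 c3@7 c4@7, authorship .......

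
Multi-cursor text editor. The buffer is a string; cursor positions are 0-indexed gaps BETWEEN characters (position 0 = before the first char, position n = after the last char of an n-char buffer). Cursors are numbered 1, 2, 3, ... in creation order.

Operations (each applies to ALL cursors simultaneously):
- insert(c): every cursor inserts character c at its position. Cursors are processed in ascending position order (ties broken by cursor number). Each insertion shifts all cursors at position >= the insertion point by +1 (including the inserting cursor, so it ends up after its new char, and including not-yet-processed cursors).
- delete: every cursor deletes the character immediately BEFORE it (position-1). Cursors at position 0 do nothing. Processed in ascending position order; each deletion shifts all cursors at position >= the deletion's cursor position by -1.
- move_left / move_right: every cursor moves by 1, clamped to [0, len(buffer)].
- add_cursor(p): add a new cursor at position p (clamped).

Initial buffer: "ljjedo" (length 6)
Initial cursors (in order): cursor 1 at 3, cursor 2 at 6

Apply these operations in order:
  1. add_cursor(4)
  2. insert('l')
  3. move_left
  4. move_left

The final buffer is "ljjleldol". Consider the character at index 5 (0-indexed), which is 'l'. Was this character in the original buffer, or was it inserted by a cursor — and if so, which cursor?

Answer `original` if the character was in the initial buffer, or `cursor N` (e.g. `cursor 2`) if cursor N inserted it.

Answer: cursor 3

Derivation:
After op 1 (add_cursor(4)): buffer="ljjedo" (len 6), cursors c1@3 c3@4 c2@6, authorship ......
After op 2 (insert('l')): buffer="ljjleldol" (len 9), cursors c1@4 c3@6 c2@9, authorship ...1.3..2
After op 3 (move_left): buffer="ljjleldol" (len 9), cursors c1@3 c3@5 c2@8, authorship ...1.3..2
After op 4 (move_left): buffer="ljjleldol" (len 9), cursors c1@2 c3@4 c2@7, authorship ...1.3..2
Authorship (.=original, N=cursor N): . . . 1 . 3 . . 2
Index 5: author = 3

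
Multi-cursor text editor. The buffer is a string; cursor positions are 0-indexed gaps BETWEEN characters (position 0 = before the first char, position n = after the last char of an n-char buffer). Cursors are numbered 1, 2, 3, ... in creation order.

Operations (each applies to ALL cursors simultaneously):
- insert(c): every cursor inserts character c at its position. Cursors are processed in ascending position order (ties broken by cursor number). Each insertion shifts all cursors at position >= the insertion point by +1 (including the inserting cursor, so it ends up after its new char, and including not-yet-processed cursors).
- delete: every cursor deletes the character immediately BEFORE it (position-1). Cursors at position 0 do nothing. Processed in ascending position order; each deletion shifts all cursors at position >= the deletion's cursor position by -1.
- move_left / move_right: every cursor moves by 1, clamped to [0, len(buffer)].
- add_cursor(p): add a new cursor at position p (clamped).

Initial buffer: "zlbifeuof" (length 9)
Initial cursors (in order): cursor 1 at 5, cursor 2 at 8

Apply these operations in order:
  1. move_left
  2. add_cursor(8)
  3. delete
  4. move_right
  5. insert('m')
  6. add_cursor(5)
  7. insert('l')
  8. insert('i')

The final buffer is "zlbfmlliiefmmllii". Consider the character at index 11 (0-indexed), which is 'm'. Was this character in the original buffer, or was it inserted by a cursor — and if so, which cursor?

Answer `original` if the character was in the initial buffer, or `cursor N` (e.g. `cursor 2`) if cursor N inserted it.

After op 1 (move_left): buffer="zlbifeuof" (len 9), cursors c1@4 c2@7, authorship .........
After op 2 (add_cursor(8)): buffer="zlbifeuof" (len 9), cursors c1@4 c2@7 c3@8, authorship .........
After op 3 (delete): buffer="zlbfef" (len 6), cursors c1@3 c2@5 c3@5, authorship ......
After op 4 (move_right): buffer="zlbfef" (len 6), cursors c1@4 c2@6 c3@6, authorship ......
After op 5 (insert('m')): buffer="zlbfmefmm" (len 9), cursors c1@5 c2@9 c3@9, authorship ....1..23
After op 6 (add_cursor(5)): buffer="zlbfmefmm" (len 9), cursors c1@5 c4@5 c2@9 c3@9, authorship ....1..23
After op 7 (insert('l')): buffer="zlbfmllefmmll" (len 13), cursors c1@7 c4@7 c2@13 c3@13, authorship ....114..2323
After op 8 (insert('i')): buffer="zlbfmlliiefmmllii" (len 17), cursors c1@9 c4@9 c2@17 c3@17, authorship ....11414..232323
Authorship (.=original, N=cursor N): . . . . 1 1 4 1 4 . . 2 3 2 3 2 3
Index 11: author = 2

Answer: cursor 2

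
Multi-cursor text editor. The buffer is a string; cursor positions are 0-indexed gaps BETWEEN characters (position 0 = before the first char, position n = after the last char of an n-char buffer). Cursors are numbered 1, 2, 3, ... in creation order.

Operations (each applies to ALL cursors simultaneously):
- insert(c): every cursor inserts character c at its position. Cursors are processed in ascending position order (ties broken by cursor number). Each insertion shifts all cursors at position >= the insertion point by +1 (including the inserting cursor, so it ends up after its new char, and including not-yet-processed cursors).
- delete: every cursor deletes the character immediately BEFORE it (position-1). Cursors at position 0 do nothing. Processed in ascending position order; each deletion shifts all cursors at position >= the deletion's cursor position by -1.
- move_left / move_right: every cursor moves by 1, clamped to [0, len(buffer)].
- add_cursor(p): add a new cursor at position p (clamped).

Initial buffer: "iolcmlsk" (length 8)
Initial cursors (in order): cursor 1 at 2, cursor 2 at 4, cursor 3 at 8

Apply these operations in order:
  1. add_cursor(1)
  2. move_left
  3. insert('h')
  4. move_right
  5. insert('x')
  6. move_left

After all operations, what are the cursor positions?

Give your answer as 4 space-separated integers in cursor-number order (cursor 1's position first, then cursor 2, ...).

Answer: 5 9 15 2

Derivation:
After op 1 (add_cursor(1)): buffer="iolcmlsk" (len 8), cursors c4@1 c1@2 c2@4 c3@8, authorship ........
After op 2 (move_left): buffer="iolcmlsk" (len 8), cursors c4@0 c1@1 c2@3 c3@7, authorship ........
After op 3 (insert('h')): buffer="hiholhcmlshk" (len 12), cursors c4@1 c1@3 c2@6 c3@11, authorship 4.1..2....3.
After op 4 (move_right): buffer="hiholhcmlshk" (len 12), cursors c4@2 c1@4 c2@7 c3@12, authorship 4.1..2....3.
After op 5 (insert('x')): buffer="hixhoxlhcxmlshkx" (len 16), cursors c4@3 c1@6 c2@10 c3@16, authorship 4.41.1.2.2...3.3
After op 6 (move_left): buffer="hixhoxlhcxmlshkx" (len 16), cursors c4@2 c1@5 c2@9 c3@15, authorship 4.41.1.2.2...3.3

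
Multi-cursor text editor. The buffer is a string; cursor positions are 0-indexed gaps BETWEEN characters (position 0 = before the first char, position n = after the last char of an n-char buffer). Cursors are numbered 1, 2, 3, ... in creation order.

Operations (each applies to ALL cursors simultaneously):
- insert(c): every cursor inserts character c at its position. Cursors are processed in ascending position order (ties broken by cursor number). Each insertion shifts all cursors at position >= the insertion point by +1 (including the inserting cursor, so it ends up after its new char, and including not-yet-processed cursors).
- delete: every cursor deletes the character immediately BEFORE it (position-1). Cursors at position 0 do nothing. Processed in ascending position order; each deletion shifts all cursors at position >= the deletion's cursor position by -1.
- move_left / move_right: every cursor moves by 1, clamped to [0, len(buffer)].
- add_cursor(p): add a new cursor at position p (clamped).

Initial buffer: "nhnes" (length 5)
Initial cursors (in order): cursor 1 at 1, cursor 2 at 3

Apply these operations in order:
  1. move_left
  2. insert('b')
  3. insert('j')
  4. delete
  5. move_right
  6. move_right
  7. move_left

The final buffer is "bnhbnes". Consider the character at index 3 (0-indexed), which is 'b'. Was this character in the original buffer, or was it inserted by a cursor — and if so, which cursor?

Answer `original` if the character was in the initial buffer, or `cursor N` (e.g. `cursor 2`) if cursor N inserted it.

Answer: cursor 2

Derivation:
After op 1 (move_left): buffer="nhnes" (len 5), cursors c1@0 c2@2, authorship .....
After op 2 (insert('b')): buffer="bnhbnes" (len 7), cursors c1@1 c2@4, authorship 1..2...
After op 3 (insert('j')): buffer="bjnhbjnes" (len 9), cursors c1@2 c2@6, authorship 11..22...
After op 4 (delete): buffer="bnhbnes" (len 7), cursors c1@1 c2@4, authorship 1..2...
After op 5 (move_right): buffer="bnhbnes" (len 7), cursors c1@2 c2@5, authorship 1..2...
After op 6 (move_right): buffer="bnhbnes" (len 7), cursors c1@3 c2@6, authorship 1..2...
After op 7 (move_left): buffer="bnhbnes" (len 7), cursors c1@2 c2@5, authorship 1..2...
Authorship (.=original, N=cursor N): 1 . . 2 . . .
Index 3: author = 2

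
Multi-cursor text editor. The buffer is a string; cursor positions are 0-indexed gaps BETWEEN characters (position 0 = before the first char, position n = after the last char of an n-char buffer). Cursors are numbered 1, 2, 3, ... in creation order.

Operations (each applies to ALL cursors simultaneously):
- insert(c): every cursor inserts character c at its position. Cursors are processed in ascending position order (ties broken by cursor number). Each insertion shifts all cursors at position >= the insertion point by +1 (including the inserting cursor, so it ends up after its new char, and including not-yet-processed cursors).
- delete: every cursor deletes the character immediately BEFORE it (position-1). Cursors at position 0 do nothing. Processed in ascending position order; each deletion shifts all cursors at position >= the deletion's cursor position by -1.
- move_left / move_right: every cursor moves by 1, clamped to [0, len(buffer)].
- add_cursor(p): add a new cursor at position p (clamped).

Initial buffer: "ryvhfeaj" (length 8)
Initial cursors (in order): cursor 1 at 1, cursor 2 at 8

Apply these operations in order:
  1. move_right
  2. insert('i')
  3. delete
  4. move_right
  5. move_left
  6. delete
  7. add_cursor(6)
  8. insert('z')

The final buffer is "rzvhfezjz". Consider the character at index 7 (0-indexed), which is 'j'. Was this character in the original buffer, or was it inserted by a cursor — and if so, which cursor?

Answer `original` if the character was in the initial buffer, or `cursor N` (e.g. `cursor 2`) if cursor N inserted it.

Answer: original

Derivation:
After op 1 (move_right): buffer="ryvhfeaj" (len 8), cursors c1@2 c2@8, authorship ........
After op 2 (insert('i')): buffer="ryivhfeaji" (len 10), cursors c1@3 c2@10, authorship ..1......2
After op 3 (delete): buffer="ryvhfeaj" (len 8), cursors c1@2 c2@8, authorship ........
After op 4 (move_right): buffer="ryvhfeaj" (len 8), cursors c1@3 c2@8, authorship ........
After op 5 (move_left): buffer="ryvhfeaj" (len 8), cursors c1@2 c2@7, authorship ........
After op 6 (delete): buffer="rvhfej" (len 6), cursors c1@1 c2@5, authorship ......
After op 7 (add_cursor(6)): buffer="rvhfej" (len 6), cursors c1@1 c2@5 c3@6, authorship ......
After op 8 (insert('z')): buffer="rzvhfezjz" (len 9), cursors c1@2 c2@7 c3@9, authorship .1....2.3
Authorship (.=original, N=cursor N): . 1 . . . . 2 . 3
Index 7: author = original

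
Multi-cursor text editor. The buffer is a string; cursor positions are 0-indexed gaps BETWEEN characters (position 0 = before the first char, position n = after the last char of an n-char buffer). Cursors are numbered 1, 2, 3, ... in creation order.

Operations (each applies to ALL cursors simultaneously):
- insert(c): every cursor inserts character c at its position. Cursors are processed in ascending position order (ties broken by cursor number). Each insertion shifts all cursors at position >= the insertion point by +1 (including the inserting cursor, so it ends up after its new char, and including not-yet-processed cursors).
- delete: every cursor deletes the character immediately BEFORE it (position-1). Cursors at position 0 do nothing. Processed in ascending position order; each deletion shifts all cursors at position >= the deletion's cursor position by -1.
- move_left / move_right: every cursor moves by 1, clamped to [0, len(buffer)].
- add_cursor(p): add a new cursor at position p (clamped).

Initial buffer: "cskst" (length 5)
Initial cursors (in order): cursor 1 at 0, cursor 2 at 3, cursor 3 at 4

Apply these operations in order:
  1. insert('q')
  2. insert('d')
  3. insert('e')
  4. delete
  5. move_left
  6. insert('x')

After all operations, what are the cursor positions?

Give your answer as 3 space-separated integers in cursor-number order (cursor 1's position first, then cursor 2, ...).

Answer: 2 8 12

Derivation:
After op 1 (insert('q')): buffer="qcskqsqt" (len 8), cursors c1@1 c2@5 c3@7, authorship 1...2.3.
After op 2 (insert('d')): buffer="qdcskqdsqdt" (len 11), cursors c1@2 c2@7 c3@10, authorship 11...22.33.
After op 3 (insert('e')): buffer="qdecskqdesqdet" (len 14), cursors c1@3 c2@9 c3@13, authorship 111...222.333.
After op 4 (delete): buffer="qdcskqdsqdt" (len 11), cursors c1@2 c2@7 c3@10, authorship 11...22.33.
After op 5 (move_left): buffer="qdcskqdsqdt" (len 11), cursors c1@1 c2@6 c3@9, authorship 11...22.33.
After op 6 (insert('x')): buffer="qxdcskqxdsqxdt" (len 14), cursors c1@2 c2@8 c3@12, authorship 111...222.333.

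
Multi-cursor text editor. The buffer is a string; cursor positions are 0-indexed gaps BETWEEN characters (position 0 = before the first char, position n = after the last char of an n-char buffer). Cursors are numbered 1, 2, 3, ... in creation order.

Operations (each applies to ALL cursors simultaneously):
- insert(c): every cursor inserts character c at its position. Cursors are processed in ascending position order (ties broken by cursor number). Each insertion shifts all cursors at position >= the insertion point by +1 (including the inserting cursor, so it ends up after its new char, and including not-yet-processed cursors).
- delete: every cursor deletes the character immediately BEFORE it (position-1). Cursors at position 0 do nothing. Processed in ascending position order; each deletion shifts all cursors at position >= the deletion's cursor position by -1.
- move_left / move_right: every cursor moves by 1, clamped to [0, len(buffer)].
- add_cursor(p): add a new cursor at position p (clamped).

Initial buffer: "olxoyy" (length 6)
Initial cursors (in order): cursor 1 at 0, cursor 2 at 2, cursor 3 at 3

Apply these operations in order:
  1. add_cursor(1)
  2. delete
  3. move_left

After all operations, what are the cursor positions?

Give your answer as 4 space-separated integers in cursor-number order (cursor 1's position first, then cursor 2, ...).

Answer: 0 0 0 0

Derivation:
After op 1 (add_cursor(1)): buffer="olxoyy" (len 6), cursors c1@0 c4@1 c2@2 c3@3, authorship ......
After op 2 (delete): buffer="oyy" (len 3), cursors c1@0 c2@0 c3@0 c4@0, authorship ...
After op 3 (move_left): buffer="oyy" (len 3), cursors c1@0 c2@0 c3@0 c4@0, authorship ...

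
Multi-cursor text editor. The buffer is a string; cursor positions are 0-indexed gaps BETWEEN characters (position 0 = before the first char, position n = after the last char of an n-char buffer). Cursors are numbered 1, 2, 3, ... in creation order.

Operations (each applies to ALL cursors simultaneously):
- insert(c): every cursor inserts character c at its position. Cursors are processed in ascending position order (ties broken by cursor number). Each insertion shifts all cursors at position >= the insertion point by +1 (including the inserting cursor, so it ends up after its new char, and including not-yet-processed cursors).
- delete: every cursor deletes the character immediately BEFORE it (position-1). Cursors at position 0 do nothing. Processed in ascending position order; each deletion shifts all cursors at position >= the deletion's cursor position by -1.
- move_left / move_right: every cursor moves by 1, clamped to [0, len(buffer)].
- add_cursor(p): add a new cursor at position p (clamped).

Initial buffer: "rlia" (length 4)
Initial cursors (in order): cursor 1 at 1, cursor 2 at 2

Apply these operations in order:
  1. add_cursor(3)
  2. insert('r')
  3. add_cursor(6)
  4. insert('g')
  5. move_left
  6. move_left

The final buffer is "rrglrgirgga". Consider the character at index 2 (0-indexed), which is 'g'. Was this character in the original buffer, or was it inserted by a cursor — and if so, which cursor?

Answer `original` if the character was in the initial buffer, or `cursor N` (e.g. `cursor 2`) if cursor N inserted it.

Answer: cursor 1

Derivation:
After op 1 (add_cursor(3)): buffer="rlia" (len 4), cursors c1@1 c2@2 c3@3, authorship ....
After op 2 (insert('r')): buffer="rrlrira" (len 7), cursors c1@2 c2@4 c3@6, authorship .1.2.3.
After op 3 (add_cursor(6)): buffer="rrlrira" (len 7), cursors c1@2 c2@4 c3@6 c4@6, authorship .1.2.3.
After op 4 (insert('g')): buffer="rrglrgirgga" (len 11), cursors c1@3 c2@6 c3@10 c4@10, authorship .11.22.334.
After op 5 (move_left): buffer="rrglrgirgga" (len 11), cursors c1@2 c2@5 c3@9 c4@9, authorship .11.22.334.
After op 6 (move_left): buffer="rrglrgirgga" (len 11), cursors c1@1 c2@4 c3@8 c4@8, authorship .11.22.334.
Authorship (.=original, N=cursor N): . 1 1 . 2 2 . 3 3 4 .
Index 2: author = 1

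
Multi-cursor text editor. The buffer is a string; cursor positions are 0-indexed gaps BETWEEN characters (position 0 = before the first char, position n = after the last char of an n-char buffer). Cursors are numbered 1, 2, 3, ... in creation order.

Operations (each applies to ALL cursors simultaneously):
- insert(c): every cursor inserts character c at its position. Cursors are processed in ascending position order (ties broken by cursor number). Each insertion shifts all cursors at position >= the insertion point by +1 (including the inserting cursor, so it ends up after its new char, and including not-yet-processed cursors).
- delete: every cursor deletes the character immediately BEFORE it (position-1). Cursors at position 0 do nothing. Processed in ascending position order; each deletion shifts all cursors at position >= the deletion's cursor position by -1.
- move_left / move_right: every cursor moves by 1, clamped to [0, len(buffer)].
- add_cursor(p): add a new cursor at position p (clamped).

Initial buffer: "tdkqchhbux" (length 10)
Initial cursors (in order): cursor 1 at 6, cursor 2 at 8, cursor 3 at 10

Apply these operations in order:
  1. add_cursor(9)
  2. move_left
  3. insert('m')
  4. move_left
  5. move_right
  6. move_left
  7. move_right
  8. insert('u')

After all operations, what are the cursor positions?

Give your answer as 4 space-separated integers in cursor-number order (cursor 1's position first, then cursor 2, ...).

After op 1 (add_cursor(9)): buffer="tdkqchhbux" (len 10), cursors c1@6 c2@8 c4@9 c3@10, authorship ..........
After op 2 (move_left): buffer="tdkqchhbux" (len 10), cursors c1@5 c2@7 c4@8 c3@9, authorship ..........
After op 3 (insert('m')): buffer="tdkqcmhhmbmumx" (len 14), cursors c1@6 c2@9 c4@11 c3@13, authorship .....1..2.4.3.
After op 4 (move_left): buffer="tdkqcmhhmbmumx" (len 14), cursors c1@5 c2@8 c4@10 c3@12, authorship .....1..2.4.3.
After op 5 (move_right): buffer="tdkqcmhhmbmumx" (len 14), cursors c1@6 c2@9 c4@11 c3@13, authorship .....1..2.4.3.
After op 6 (move_left): buffer="tdkqcmhhmbmumx" (len 14), cursors c1@5 c2@8 c4@10 c3@12, authorship .....1..2.4.3.
After op 7 (move_right): buffer="tdkqcmhhmbmumx" (len 14), cursors c1@6 c2@9 c4@11 c3@13, authorship .....1..2.4.3.
After op 8 (insert('u')): buffer="tdkqcmuhhmubmuumux" (len 18), cursors c1@7 c2@11 c4@14 c3@17, authorship .....11..22.44.33.

Answer: 7 11 17 14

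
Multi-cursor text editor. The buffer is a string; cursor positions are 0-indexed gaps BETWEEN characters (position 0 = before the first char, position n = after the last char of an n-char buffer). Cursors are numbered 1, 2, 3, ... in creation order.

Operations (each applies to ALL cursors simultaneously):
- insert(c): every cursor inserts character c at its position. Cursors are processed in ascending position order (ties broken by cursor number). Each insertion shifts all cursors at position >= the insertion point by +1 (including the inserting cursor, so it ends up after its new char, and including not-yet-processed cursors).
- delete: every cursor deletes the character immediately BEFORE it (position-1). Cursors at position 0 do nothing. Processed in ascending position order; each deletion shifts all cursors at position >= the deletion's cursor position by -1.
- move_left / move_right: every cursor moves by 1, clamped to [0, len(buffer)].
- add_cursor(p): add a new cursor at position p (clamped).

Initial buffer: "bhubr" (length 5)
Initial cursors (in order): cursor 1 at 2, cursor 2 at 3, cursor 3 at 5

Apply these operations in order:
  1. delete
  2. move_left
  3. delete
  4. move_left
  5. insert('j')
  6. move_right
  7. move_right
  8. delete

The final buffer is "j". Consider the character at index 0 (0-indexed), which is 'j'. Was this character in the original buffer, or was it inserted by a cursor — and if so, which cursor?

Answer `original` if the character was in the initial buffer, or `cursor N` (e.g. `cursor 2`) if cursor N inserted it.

Answer: cursor 1

Derivation:
After op 1 (delete): buffer="bb" (len 2), cursors c1@1 c2@1 c3@2, authorship ..
After op 2 (move_left): buffer="bb" (len 2), cursors c1@0 c2@0 c3@1, authorship ..
After op 3 (delete): buffer="b" (len 1), cursors c1@0 c2@0 c3@0, authorship .
After op 4 (move_left): buffer="b" (len 1), cursors c1@0 c2@0 c3@0, authorship .
After op 5 (insert('j')): buffer="jjjb" (len 4), cursors c1@3 c2@3 c3@3, authorship 123.
After op 6 (move_right): buffer="jjjb" (len 4), cursors c1@4 c2@4 c3@4, authorship 123.
After op 7 (move_right): buffer="jjjb" (len 4), cursors c1@4 c2@4 c3@4, authorship 123.
After op 8 (delete): buffer="j" (len 1), cursors c1@1 c2@1 c3@1, authorship 1
Authorship (.=original, N=cursor N): 1
Index 0: author = 1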